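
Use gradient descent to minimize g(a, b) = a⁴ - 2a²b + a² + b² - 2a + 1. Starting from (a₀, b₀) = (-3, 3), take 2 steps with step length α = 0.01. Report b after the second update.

3.1544

∇g = (4a³ - 4ab + 2a - 2, -2a² + 2b)
Step 1: at (-3, 3), ∇g = (-80, -12) → (-3, 3) − 0.01·(-80, -12) = (-2.2, 3.12)
Step 2: at (-2.2, 3.12), ∇g = (-21.536, -3.44) → (-2.2, 3.12) − 0.01·(-21.536, -3.44) = (-1.98464, 3.1544)
b = 3.1544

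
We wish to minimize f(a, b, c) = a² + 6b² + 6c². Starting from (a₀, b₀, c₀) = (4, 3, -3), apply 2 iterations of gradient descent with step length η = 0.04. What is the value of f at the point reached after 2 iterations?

∇f = (2a, 12b, 12c)
(a₁, b₁, c₁) = (4, 3, -3) − 0.04·(8, 36, -36) = (3.68, 1.56, -1.56)
(a₂, b₂, c₂) = (3.68, 1.56, -1.56) − 0.04·(7.36, 18.72, -18.72) = (3.3856, 0.8112, -0.8112)
f(3.3856, 0.8112, -0.8112) = 19.35883264

19.35883264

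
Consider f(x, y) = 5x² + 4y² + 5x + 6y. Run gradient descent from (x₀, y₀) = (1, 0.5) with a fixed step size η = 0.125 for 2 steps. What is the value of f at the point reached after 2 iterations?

-3.4560546875

∇f = (10x + 5, 8y + 6)
Step 1: at (1, 0.5), ∇f = (15, 10) → (1, 0.5) − 0.125·(15, 10) = (-0.875, -0.75)
Step 2: at (-0.875, -0.75), ∇f = (-3.75, 0) → (-0.875, -0.75) − 0.125·(-3.75, 0) = (-0.40625, -0.75)
f(-0.40625, -0.75) = -3.4560546875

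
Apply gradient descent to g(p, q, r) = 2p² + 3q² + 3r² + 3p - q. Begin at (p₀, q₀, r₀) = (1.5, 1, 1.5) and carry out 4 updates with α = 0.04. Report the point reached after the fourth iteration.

∇g = (4p + 3, 6q - 1, 6r)
Step 1: at (1.5, 1, 1.5), ∇g = (9, 5, 9) → (1.5, 1, 1.5) − 0.04·(9, 5, 9) = (1.14, 0.8, 1.14)
Step 2: at (1.14, 0.8, 1.14), ∇g = (7.56, 3.8, 6.84) → (1.14, 0.8, 1.14) − 0.04·(7.56, 3.8, 6.84) = (0.8376, 0.648, 0.8664)
Step 3: at (0.8376, 0.648, 0.8664), ∇g = (6.3504, 2.888, 5.1984) → (0.8376, 0.648, 0.8664) − 0.04·(6.3504, 2.888, 5.1984) = (0.583584, 0.53248, 0.658464)
Step 4: at (0.583584, 0.53248, 0.658464), ∇g = (5.334336, 2.19488, 3.950784) → (0.583584, 0.53248, 0.658464) − 0.04·(5.334336, 2.19488, 3.950784) = (0.37021056, 0.4446848, 0.50043264)

(0.37021056, 0.4446848, 0.50043264)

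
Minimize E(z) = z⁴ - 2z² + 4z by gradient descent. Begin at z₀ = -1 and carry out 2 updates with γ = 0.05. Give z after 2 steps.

E′(z) = 4z³ - 4z + 4
Step 1: E′(-1) = 4; z₁ = -1 − 0.05·4 = -1.2
Step 2: E′(-1.2) = 1.888; z₂ = -1.2 − 0.05·1.888 = -1.2944

-1.2944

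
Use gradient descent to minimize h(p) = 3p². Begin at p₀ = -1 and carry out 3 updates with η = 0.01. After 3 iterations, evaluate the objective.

h′(p) = 6p
Step 1: h′(-1) = -6; p₁ = -1 − 0.01·(-6) = -0.94
Step 2: h′(-0.94) = -5.64; p₂ = -0.94 − 0.01·(-5.64) = -0.8836
Step 3: h′(-0.8836) = -5.3016; p₃ = -0.8836 − 0.01·(-5.3016) = -0.830584
h(-0.830584) = 2.069609343168

2.069609343168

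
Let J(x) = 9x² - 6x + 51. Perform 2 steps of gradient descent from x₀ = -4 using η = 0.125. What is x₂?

J′(x) = 18x - 6
x₁ = -4 − 0.125·(-78) = 5.75
x₂ = 5.75 − 0.125·97.5 = -6.4375

-6.4375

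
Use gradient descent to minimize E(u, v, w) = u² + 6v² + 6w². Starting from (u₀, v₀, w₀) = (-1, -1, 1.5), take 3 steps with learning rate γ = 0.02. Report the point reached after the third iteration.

∇E = (2u, 12v, 12w)
Step 1: at (-1, -1, 1.5), ∇E = (-2, -12, 18) → (-1, -1, 1.5) − 0.02·(-2, -12, 18) = (-0.96, -0.76, 1.14)
Step 2: at (-0.96, -0.76, 1.14), ∇E = (-1.92, -9.12, 13.68) → (-0.96, -0.76, 1.14) − 0.02·(-1.92, -9.12, 13.68) = (-0.9216, -0.5776, 0.8664)
Step 3: at (-0.9216, -0.5776, 0.8664), ∇E = (-1.8432, -6.9312, 10.3968) → (-0.9216, -0.5776, 0.8664) − 0.02·(-1.8432, -6.9312, 10.3968) = (-0.884736, -0.438976, 0.658464)

(-0.884736, -0.438976, 0.658464)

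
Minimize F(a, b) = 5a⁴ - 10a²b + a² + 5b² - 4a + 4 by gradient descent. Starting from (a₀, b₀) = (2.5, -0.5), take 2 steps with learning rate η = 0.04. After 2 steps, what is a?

1047.0310912

∇F = (20a³ - 20ab + 2a - 4, -10a² + 10b)
Step 1: at (2.5, -0.5), ∇F = (338.5, -67.5) → (2.5, -0.5) − 0.04·(338.5, -67.5) = (-11.04, 2.2)
Step 2: at (-11.04, 2.2), ∇F = (-26451.77728, -1196.816) → (-11.04, 2.2) − 0.04·(-26451.77728, -1196.816) = (1047.0310912, 50.07264)
a = 1047.0310912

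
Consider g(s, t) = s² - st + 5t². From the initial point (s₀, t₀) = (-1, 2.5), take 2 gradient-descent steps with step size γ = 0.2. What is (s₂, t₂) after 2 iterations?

∇g = (2s - t, -s + 10t)
(s₁, t₁) = (-1, 2.5) − 0.2·(-4.5, 26) = (-0.1, -2.7)
(s₂, t₂) = (-0.1, -2.7) − 0.2·(2.5, -26.9) = (-0.6, 2.68)

(-0.6, 2.68)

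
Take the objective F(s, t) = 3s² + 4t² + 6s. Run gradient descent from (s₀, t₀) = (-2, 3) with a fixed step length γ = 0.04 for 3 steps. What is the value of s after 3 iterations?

-1.438976

∇F = (6s + 6, 8t)
Step 1: at (-2, 3), ∇F = (-6, 24) → (-2, 3) − 0.04·(-6, 24) = (-1.76, 2.04)
Step 2: at (-1.76, 2.04), ∇F = (-4.56, 16.32) → (-1.76, 2.04) − 0.04·(-4.56, 16.32) = (-1.5776, 1.3872)
Step 3: at (-1.5776, 1.3872), ∇F = (-3.4656, 11.0976) → (-1.5776, 1.3872) − 0.04·(-3.4656, 11.0976) = (-1.438976, 0.943296)
s = -1.438976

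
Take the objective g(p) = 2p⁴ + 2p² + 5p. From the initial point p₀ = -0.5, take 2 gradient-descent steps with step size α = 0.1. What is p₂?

-0.6456

g′(p) = 8p³ + 4p + 5
p₁ = -0.5 − 0.1·2 = -0.7
p₂ = -0.7 − 0.1·(-0.544) = -0.6456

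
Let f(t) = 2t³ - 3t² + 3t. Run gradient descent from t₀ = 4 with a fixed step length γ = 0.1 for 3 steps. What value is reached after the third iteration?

-126.8375

f′(t) = 6t² - 6t + 3
t₁ = 4 − 0.1·75 = -3.5
t₂ = -3.5 − 0.1·97.5 = -13.25
t₃ = -13.25 − 0.1·1135.875 = -126.8375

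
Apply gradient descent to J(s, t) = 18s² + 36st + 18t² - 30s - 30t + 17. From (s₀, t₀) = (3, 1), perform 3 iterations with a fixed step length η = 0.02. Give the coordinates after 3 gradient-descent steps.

∇J = (36s + 36t - 30, 36s + 36t - 30)
(s₁, t₁) = (3, 1) − 0.02·(114, 114) = (0.72, -1.28)
(s₂, t₂) = (0.72, -1.28) − 0.02·(-50.16, -50.16) = (1.7232, -0.2768)
(s₃, t₃) = (1.7232, -0.2768) − 0.02·(22.0704, 22.0704) = (1.281792, -0.718208)

(1.281792, -0.718208)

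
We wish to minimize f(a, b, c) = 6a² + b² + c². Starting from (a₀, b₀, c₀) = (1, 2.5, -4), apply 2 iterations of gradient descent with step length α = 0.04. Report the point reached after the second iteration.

∇f = (12a, 2b, 2c)
(a₁, b₁, c₁) = (1, 2.5, -4) − 0.04·(12, 5, -8) = (0.52, 2.3, -3.68)
(a₂, b₂, c₂) = (0.52, 2.3, -3.68) − 0.04·(6.24, 4.6, -7.36) = (0.2704, 2.116, -3.3856)

(0.2704, 2.116, -3.3856)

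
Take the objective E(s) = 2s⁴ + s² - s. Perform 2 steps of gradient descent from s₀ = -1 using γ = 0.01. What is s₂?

-0.80580248

E′(s) = 8s³ + 2s - 1
s₁ = -1 − 0.01·(-11) = -0.89
s₂ = -0.89 − 0.01·(-8.419752) = -0.80580248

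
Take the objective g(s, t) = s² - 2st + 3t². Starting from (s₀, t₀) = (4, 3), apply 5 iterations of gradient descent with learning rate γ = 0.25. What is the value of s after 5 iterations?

0.875

∇g = (2s - 2t, -2s + 6t)
Step 1: at (4, 3), ∇g = (2, 10) → (4, 3) − 0.25·(2, 10) = (3.5, 0.5)
Step 2: at (3.5, 0.5), ∇g = (6, -4) → (3.5, 0.5) − 0.25·(6, -4) = (2, 1.5)
Step 3: at (2, 1.5), ∇g = (1, 5) → (2, 1.5) − 0.25·(1, 5) = (1.75, 0.25)
Step 4: at (1.75, 0.25), ∇g = (3, -2) → (1.75, 0.25) − 0.25·(3, -2) = (1, 0.75)
Step 5: at (1, 0.75), ∇g = (0.5, 2.5) → (1, 0.75) − 0.25·(0.5, 2.5) = (0.875, 0.125)
s = 0.875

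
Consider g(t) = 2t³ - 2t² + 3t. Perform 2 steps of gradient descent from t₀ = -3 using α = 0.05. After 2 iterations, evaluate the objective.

-17797.44375192459375

g′(t) = 6t² - 4t + 3
t₁ = -3 − 0.05·69 = -6.45
t₂ = -6.45 − 0.05·278.415 = -20.37075
g(-20.37075) = -17797.44375192459375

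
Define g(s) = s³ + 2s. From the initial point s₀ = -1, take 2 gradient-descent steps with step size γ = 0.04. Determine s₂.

g′(s) = 3s² + 2
Step 1: g′(-1) = 5; s₁ = -1 − 0.04·5 = -1.2
Step 2: g′(-1.2) = 6.32; s₂ = -1.2 − 0.04·6.32 = -1.4528

-1.4528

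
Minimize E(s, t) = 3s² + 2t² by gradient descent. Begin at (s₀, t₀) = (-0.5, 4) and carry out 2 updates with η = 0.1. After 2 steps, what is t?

∇E = (6s, 4t)
Step 1: at (-0.5, 4), ∇E = (-3, 16) → (-0.5, 4) − 0.1·(-3, 16) = (-0.2, 2.4)
Step 2: at (-0.2, 2.4), ∇E = (-1.2, 9.6) → (-0.2, 2.4) − 0.1·(-1.2, 9.6) = (-0.08, 1.44)
t = 1.44

1.44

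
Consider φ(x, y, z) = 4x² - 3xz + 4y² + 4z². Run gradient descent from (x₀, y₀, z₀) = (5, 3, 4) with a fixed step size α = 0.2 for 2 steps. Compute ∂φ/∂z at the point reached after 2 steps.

-7.92

∇φ = (8x - 3z, 8y, -3x + 8z)
Step 1: at (5, 3, 4), ∇φ = (28, 24, 17) → (5, 3, 4) − 0.2·(28, 24, 17) = (-0.6, -1.8, 0.6)
Step 2: at (-0.6, -1.8, 0.6), ∇φ = (-6.6, -14.4, 6.6) → (-0.6, -1.8, 0.6) − 0.2·(-6.6, -14.4, 6.6) = (0.72, 1.08, -0.72)
∂φ/∂z at (0.72, 1.08, -0.72) = -7.92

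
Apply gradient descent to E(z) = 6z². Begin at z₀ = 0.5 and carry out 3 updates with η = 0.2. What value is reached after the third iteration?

-1.372

E′(z) = 12z
z₁ = 0.5 − 0.2·6 = -0.7
z₂ = -0.7 − 0.2·(-8.4) = 0.98
z₃ = 0.98 − 0.2·11.76 = -1.372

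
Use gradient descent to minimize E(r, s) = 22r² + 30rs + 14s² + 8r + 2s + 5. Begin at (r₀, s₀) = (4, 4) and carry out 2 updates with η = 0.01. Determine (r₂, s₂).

(-0.0404, 0.8872)

∇E = (44r + 30s + 8, 30r + 28s + 2)
(r₁, s₁) = (4, 4) − 0.01·(304, 234) = (0.96, 1.66)
(r₂, s₂) = (0.96, 1.66) − 0.01·(100.04, 77.28) = (-0.0404, 0.8872)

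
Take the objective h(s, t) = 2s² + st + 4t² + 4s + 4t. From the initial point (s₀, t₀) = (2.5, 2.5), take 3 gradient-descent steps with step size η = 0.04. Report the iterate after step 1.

∇h = (4s + t + 4, s + 8t + 4)
(s₁, t₁) = (2.5, 2.5) − 0.04·(16.5, 26.5) = (1.84, 1.44)

(1.84, 1.44)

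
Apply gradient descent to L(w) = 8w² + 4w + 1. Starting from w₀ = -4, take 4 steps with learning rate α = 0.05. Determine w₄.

-0.256

L′(w) = 16w + 4
w₁ = -4 − 0.05·(-60) = -1
w₂ = -1 − 0.05·(-12) = -0.4
w₃ = -0.4 − 0.05·(-2.4) = -0.28
w₄ = -0.28 − 0.05·(-0.48) = -0.256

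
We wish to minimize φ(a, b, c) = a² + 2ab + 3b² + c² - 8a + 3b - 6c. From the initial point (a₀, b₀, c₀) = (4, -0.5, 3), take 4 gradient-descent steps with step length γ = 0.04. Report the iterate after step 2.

∇φ = (2a + 2b - 8, 2a + 6b + 3, 2c - 6)
Step 1: at (4, -0.5, 3), ∇φ = (-1, 8, 0) → (4, -0.5, 3) − 0.04·(-1, 8, 0) = (4.04, -0.82, 3)
Step 2: at (4.04, -0.82, 3), ∇φ = (-1.56, 6.16, 0) → (4.04, -0.82, 3) − 0.04·(-1.56, 6.16, 0) = (4.1024, -1.0664, 3)

(4.1024, -1.0664, 3)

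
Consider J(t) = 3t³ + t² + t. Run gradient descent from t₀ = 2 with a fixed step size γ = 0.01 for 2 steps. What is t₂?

J′(t) = 9t² + 2t + 1
t₁ = 2 − 0.01·41 = 1.59
t₂ = 1.59 − 0.01·26.9329 = 1.320671

1.320671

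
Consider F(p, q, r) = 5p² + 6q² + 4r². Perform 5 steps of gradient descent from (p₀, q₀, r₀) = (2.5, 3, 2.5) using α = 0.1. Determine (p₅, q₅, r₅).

∇F = (10p, 12q, 8r)
Step 1: at (2.5, 3, 2.5), ∇F = (25, 36, 20) → (2.5, 3, 2.5) − 0.1·(25, 36, 20) = (0, -0.6, 0.5)
Step 2: at (0, -0.6, 0.5), ∇F = (0, -7.2, 4) → (0, -0.6, 0.5) − 0.1·(0, -7.2, 4) = (0, 0.12, 0.1)
Step 3: at (0, 0.12, 0.1), ∇F = (0, 1.44, 0.8) → (0, 0.12, 0.1) − 0.1·(0, 1.44, 0.8) = (0, -0.024, 0.02)
Step 4: at (0, -0.024, 0.02), ∇F = (0, -0.288, 0.16) → (0, -0.024, 0.02) − 0.1·(0, -0.288, 0.16) = (0, 0.0048, 0.004)
Step 5: at (0, 0.0048, 0.004), ∇F = (0, 0.0576, 0.032) → (0, 0.0048, 0.004) − 0.1·(0, 0.0576, 0.032) = (0, -0.00096, 0.0008)

(0, -0.00096, 0.0008)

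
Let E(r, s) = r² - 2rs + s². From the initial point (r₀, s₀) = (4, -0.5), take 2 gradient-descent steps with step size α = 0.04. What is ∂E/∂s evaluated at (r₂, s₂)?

-6.3504

∇E = (2r - 2s, -2r + 2s)
Step 1: at (4, -0.5), ∇E = (9, -9) → (4, -0.5) − 0.04·(9, -9) = (3.64, -0.14)
Step 2: at (3.64, -0.14), ∇E = (7.56, -7.56) → (3.64, -0.14) − 0.04·(7.56, -7.56) = (3.3376, 0.1624)
∂E/∂s at (3.3376, 0.1624) = -6.3504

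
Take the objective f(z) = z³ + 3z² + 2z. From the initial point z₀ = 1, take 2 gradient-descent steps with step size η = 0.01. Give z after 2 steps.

0.792837

f′(z) = 3z² + 6z + 2
Step 1: f′(1) = 11; z₁ = 1 − 0.01·11 = 0.89
Step 2: f′(0.89) = 9.7163; z₂ = 0.89 − 0.01·9.7163 = 0.792837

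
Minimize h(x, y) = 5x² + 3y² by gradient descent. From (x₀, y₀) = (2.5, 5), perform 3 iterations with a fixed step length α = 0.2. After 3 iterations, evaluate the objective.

31.2548

∇h = (10x, 6y)
(x₁, y₁) = (2.5, 5) − 0.2·(25, 30) = (-2.5, -1)
(x₂, y₂) = (-2.5, -1) − 0.2·(-25, -6) = (2.5, 0.2)
(x₃, y₃) = (2.5, 0.2) − 0.2·(25, 1.2) = (-2.5, -0.04)
h(-2.5, -0.04) = 31.2548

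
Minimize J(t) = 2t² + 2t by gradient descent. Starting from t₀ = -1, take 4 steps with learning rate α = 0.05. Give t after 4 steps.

J′(t) = 4t + 2
t₁ = -1 − 0.05·(-2) = -0.9
t₂ = -0.9 − 0.05·(-1.6) = -0.82
t₃ = -0.82 − 0.05·(-1.28) = -0.756
t₄ = -0.756 − 0.05·(-1.024) = -0.7048

-0.7048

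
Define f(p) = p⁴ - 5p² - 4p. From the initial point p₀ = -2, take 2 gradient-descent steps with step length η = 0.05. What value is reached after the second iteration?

f′(p) = 4p³ - 10p - 4
Step 1: f′(-2) = -16; p₁ = -2 − 0.05·(-16) = -1.2
Step 2: f′(-1.2) = 1.088; p₂ = -1.2 − 0.05·1.088 = -1.2544

-1.2544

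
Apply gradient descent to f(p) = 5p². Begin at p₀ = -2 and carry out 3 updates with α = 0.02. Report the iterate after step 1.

-1.6

f′(p) = 10p
p₁ = -2 − 0.02·(-20) = -1.6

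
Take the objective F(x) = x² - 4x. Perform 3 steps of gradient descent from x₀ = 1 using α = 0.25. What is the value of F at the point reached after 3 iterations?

F′(x) = 2x - 4
x₁ = 1 − 0.25·(-2) = 1.5
x₂ = 1.5 − 0.25·(-1) = 1.75
x₃ = 1.75 − 0.25·(-0.5) = 1.875
F(1.875) = -3.984375

-3.984375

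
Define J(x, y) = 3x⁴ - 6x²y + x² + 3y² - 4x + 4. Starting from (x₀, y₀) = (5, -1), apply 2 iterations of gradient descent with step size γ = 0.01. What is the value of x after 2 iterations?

∇J = (12x³ - 12xy + 2x - 4, -6x² + 6y)
Step 1: at (5, -1), ∇J = (1566, -156) → (5, -1) − 0.01·(1566, -156) = (-10.66, 0.56)
Step 2: at (-10.66, 0.56), ∇J = (-14489.950752, -678.4536) → (-10.66, 0.56) − 0.01·(-14489.950752, -678.4536) = (134.23950752, 7.344536)
x = 134.23950752

134.23950752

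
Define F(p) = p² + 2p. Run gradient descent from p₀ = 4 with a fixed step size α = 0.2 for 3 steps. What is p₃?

F′(p) = 2p + 2
Step 1: F′(4) = 10; p₁ = 4 − 0.2·10 = 2
Step 2: F′(2) = 6; p₂ = 2 − 0.2·6 = 0.8
Step 3: F′(0.8) = 3.6; p₃ = 0.8 − 0.2·3.6 = 0.08

0.08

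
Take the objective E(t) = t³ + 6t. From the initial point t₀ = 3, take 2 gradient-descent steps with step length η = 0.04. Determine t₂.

1.101312

E′(t) = 3t² + 6
Step 1: E′(3) = 33; t₁ = 3 − 0.04·33 = 1.68
Step 2: E′(1.68) = 14.4672; t₂ = 1.68 − 0.04·14.4672 = 1.101312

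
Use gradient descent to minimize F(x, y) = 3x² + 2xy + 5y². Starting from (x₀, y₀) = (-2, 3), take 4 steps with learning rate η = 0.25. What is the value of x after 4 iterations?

∇F = (6x + 2y, 2x + 10y)
Step 1: at (-2, 3), ∇F = (-6, 26) → (-2, 3) − 0.25·(-6, 26) = (-0.5, -3.5)
Step 2: at (-0.5, -3.5), ∇F = (-10, -36) → (-0.5, -3.5) − 0.25·(-10, -36) = (2, 5.5)
Step 3: at (2, 5.5), ∇F = (23, 59) → (2, 5.5) − 0.25·(23, 59) = (-3.75, -9.25)
Step 4: at (-3.75, -9.25), ∇F = (-41, -100) → (-3.75, -9.25) − 0.25·(-41, -100) = (6.5, 15.75)
x = 6.5

6.5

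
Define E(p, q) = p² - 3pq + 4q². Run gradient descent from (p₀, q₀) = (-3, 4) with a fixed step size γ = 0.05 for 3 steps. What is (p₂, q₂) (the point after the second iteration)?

(-1.5975, 0.855)

∇E = (2p - 3q, -3p + 8q)
Step 1: at (-3, 4), ∇E = (-18, 41) → (-3, 4) − 0.05·(-18, 41) = (-2.1, 1.95)
Step 2: at (-2.1, 1.95), ∇E = (-10.05, 21.9) → (-2.1, 1.95) − 0.05·(-10.05, 21.9) = (-1.5975, 0.855)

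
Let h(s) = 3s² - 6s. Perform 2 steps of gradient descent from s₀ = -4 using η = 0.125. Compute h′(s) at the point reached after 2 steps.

h′(s) = 6s - 6
Step 1: h′(-4) = -30; s₁ = -4 − 0.125·(-30) = -0.25
Step 2: h′(-0.25) = -7.5; s₂ = -0.25 − 0.125·(-7.5) = 0.6875
h′(s) at (0.6875) = -1.875

-1.875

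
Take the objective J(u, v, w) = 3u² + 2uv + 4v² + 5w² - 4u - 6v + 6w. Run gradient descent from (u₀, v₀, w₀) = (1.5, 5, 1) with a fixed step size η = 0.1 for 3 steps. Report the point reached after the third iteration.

∇J = (6u + 2v - 4, 2u + 8v - 6, 10w + 6)
(u₁, v₁, w₁) = (1.5, 5, 1) − 0.1·(15, 37, 16) = (0, 1.3, -0.6)
(u₂, v₂, w₂) = (0, 1.3, -0.6) − 0.1·(-1.4, 4.4, 0) = (0.14, 0.86, -0.6)
(u₃, v₃, w₃) = (0.14, 0.86, -0.6) − 0.1·(-1.44, 1.16, 0) = (0.284, 0.744, -0.6)

(0.284, 0.744, -0.6)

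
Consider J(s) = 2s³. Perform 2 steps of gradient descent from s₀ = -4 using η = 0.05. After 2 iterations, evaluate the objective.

J′(s) = 6s²
Step 1: J′(-4) = 96; s₁ = -4 − 0.05·96 = -8.8
Step 2: J′(-8.8) = 464.64; s₂ = -8.8 − 0.05·464.64 = -32.032
J(-32.032) = -65732.804673536

-65732.804673536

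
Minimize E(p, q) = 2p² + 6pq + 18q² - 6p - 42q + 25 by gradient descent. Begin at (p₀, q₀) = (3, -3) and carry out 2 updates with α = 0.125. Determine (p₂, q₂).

∇E = (4p + 6q - 6, 6p + 36q - 42)
Step 1: at (3, -3), ∇E = (-12, -132) → (3, -3) − 0.125·(-12, -132) = (4.5, 13.5)
Step 2: at (4.5, 13.5), ∇E = (93, 471) → (4.5, 13.5) − 0.125·(93, 471) = (-7.125, -45.375)

(-7.125, -45.375)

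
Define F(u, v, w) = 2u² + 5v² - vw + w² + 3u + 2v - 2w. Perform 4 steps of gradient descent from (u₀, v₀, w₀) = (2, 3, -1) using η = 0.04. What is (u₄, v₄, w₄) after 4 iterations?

(0.61914624, 0.16902656, -0.23181824)

∇F = (4u + 3, 10v - w + 2, -v + 2w - 2)
Step 1: at (2, 3, -1), ∇F = (11, 33, -7) → (2, 3, -1) − 0.04·(11, 33, -7) = (1.56, 1.68, -0.72)
Step 2: at (1.56, 1.68, -0.72), ∇F = (9.24, 19.52, -5.12) → (1.56, 1.68, -0.72) − 0.04·(9.24, 19.52, -5.12) = (1.1904, 0.8992, -0.5152)
Step 3: at (1.1904, 0.8992, -0.5152), ∇F = (7.7616, 11.5072, -3.9296) → (1.1904, 0.8992, -0.5152) − 0.04·(7.7616, 11.5072, -3.9296) = (0.879936, 0.438912, -0.358016)
Step 4: at (0.879936, 0.438912, -0.358016), ∇F = (6.519744, 6.747136, -3.154944) → (0.879936, 0.438912, -0.358016) − 0.04·(6.519744, 6.747136, -3.154944) = (0.61914624, 0.16902656, -0.23181824)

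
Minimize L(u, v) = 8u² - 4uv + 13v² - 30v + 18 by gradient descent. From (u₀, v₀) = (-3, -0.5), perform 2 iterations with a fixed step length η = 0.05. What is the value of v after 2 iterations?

1.045

∇L = (16u - 4v, -4u + 26v - 30)
Step 1: at (-3, -0.5), ∇L = (-46, -31) → (-3, -0.5) − 0.05·(-46, -31) = (-0.7, 1.05)
Step 2: at (-0.7, 1.05), ∇L = (-15.4, 0.1) → (-0.7, 1.05) − 0.05·(-15.4, 0.1) = (0.07, 1.045)
v = 1.045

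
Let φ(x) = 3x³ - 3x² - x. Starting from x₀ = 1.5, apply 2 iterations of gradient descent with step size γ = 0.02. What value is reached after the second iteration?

φ′(x) = 9x² - 6x - 1
Step 1: φ′(1.5) = 10.25; x₁ = 1.5 − 0.02·10.25 = 1.295
Step 2: φ′(1.295) = 6.323225; x₂ = 1.295 − 0.02·6.323225 = 1.1685355

1.1685355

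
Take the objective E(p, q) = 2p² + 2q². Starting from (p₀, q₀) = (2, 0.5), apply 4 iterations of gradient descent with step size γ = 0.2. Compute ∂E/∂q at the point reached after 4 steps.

∇E = (4p, 4q)
(p₁, q₁) = (2, 0.5) − 0.2·(8, 2) = (0.4, 0.1)
(p₂, q₂) = (0.4, 0.1) − 0.2·(1.6, 0.4) = (0.08, 0.02)
(p₃, q₃) = (0.08, 0.02) − 0.2·(0.32, 0.08) = (0.016, 0.004)
(p₄, q₄) = (0.016, 0.004) − 0.2·(0.064, 0.016) = (0.0032, 0.0008)
∂E/∂q at (0.0032, 0.0008) = 0.0032

0.0032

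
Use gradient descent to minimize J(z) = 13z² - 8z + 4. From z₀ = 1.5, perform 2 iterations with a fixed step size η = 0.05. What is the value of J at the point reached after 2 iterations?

J′(z) = 26z - 8
Step 1: J′(1.5) = 31; z₁ = 1.5 − 0.05·31 = -0.05
Step 2: J′(-0.05) = -9.3; z₂ = -0.05 − 0.05·(-9.3) = 0.415
J(0.415) = 2.918925

2.918925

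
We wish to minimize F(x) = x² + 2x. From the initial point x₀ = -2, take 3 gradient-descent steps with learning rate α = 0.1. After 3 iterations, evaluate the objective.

-0.737856

F′(x) = 2x + 2
Step 1: F′(-2) = -2; x₁ = -2 − 0.1·(-2) = -1.8
Step 2: F′(-1.8) = -1.6; x₂ = -1.8 − 0.1·(-1.6) = -1.64
Step 3: F′(-1.64) = -1.28; x₃ = -1.64 − 0.1·(-1.28) = -1.512
F(-1.512) = -0.737856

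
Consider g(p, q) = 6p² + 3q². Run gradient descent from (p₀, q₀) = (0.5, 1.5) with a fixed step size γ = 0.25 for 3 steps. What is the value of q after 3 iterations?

∇g = (12p, 6q)
(p₁, q₁) = (0.5, 1.5) − 0.25·(6, 9) = (-1, -0.75)
(p₂, q₂) = (-1, -0.75) − 0.25·(-12, -4.5) = (2, 0.375)
(p₃, q₃) = (2, 0.375) − 0.25·(24, 2.25) = (-4, -0.1875)
q = -0.1875

-0.1875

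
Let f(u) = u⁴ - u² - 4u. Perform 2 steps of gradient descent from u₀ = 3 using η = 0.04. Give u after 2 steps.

-0.70900992

f′(u) = 4u³ - 2u - 4
Step 1: f′(3) = 98; u₁ = 3 − 0.04·98 = -0.92
Step 2: f′(-0.92) = -5.274752; u₂ = -0.92 − 0.04·(-5.274752) = -0.70900992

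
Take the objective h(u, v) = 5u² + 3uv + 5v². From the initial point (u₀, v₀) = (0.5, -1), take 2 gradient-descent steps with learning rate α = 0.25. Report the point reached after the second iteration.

∇h = (10u + 3v, 3u + 10v)
(u₁, v₁) = (0.5, -1) − 0.25·(2, -8.5) = (0, 1.125)
(u₂, v₂) = (0, 1.125) − 0.25·(3.375, 11.25) = (-0.84375, -1.6875)

(-0.84375, -1.6875)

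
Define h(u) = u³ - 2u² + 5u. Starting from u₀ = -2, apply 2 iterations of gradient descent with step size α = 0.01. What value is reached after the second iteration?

h′(u) = 3u² - 4u + 5
u₁ = -2 − 0.01·25 = -2.25
u₂ = -2.25 − 0.01·29.1875 = -2.541875

-2.541875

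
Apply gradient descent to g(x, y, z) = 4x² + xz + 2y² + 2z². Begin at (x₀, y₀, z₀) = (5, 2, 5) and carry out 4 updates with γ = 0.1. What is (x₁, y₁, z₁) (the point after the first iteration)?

(0.5, 1.2, 2.5)

∇g = (8x + z, 4y, x + 4z)
(x₁, y₁, z₁) = (5, 2, 5) − 0.1·(45, 8, 25) = (0.5, 1.2, 2.5)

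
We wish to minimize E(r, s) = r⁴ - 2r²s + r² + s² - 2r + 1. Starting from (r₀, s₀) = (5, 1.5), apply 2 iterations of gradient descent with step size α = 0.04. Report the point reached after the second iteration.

(429.88014848, 19.059552)

∇E = (4r³ - 4rs + 2r - 2, -2r² + 2s)
(r₁, s₁) = (5, 1.5) − 0.04·(478, -47) = (-14.12, 3.38)
(r₂, s₂) = (-14.12, 3.38) − 0.04·(-11100.003712, -391.9888) = (429.88014848, 19.059552)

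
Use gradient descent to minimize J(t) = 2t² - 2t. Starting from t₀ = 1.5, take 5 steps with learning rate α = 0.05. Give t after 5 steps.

0.82768

J′(t) = 4t - 2
t₁ = 1.5 − 0.05·4 = 1.3
t₂ = 1.3 − 0.05·3.2 = 1.14
t₃ = 1.14 − 0.05·2.56 = 1.012
t₄ = 1.012 − 0.05·2.048 = 0.9096
t₅ = 0.9096 − 0.05·1.6384 = 0.82768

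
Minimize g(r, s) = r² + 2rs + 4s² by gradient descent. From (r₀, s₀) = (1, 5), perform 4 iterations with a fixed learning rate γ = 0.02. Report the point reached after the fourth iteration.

∇g = (2r + 2s, 2r + 8s)
Step 1: at (1, 5), ∇g = (12, 42) → (1, 5) − 0.02·(12, 42) = (0.76, 4.16)
Step 2: at (0.76, 4.16), ∇g = (9.84, 34.8) → (0.76, 4.16) − 0.02·(9.84, 34.8) = (0.5632, 3.464)
Step 3: at (0.5632, 3.464), ∇g = (8.0544, 28.8384) → (0.5632, 3.464) − 0.02·(8.0544, 28.8384) = (0.402112, 2.887232)
Step 4: at (0.402112, 2.887232), ∇g = (6.578688, 23.90208) → (0.402112, 2.887232) − 0.02·(6.578688, 23.90208) = (0.27053824, 2.4091904)

(0.27053824, 2.4091904)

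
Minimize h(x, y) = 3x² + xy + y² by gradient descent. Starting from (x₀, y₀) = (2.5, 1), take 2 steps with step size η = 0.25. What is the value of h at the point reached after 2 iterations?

2.1728515625

∇h = (6x + y, x + 2y)
Step 1: at (2.5, 1), ∇h = (16, 4.5) → (2.5, 1) − 0.25·(16, 4.5) = (-1.5, -0.125)
Step 2: at (-1.5, -0.125), ∇h = (-9.125, -1.75) → (-1.5, -0.125) − 0.25·(-9.125, -1.75) = (0.78125, 0.3125)
h(0.78125, 0.3125) = 2.1728515625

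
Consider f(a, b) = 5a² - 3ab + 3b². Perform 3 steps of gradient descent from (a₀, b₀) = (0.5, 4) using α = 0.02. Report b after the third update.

∇f = (10a - 3b, -3a + 6b)
(a₁, b₁) = (0.5, 4) − 0.02·(-7, 22.5) = (0.64, 3.55)
(a₂, b₂) = (0.64, 3.55) − 0.02·(-4.25, 19.38) = (0.725, 3.1624)
(a₃, b₃) = (0.725, 3.1624) − 0.02·(-2.2372, 16.7994) = (0.769744, 2.826412)
b = 2.826412

2.826412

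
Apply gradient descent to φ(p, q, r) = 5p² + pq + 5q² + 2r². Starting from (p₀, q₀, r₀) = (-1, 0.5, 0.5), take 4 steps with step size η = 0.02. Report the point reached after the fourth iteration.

∇φ = (10p + q, p + 10q, 4r)
Step 1: at (-1, 0.5, 0.5), ∇φ = (-9.5, 4, 2) → (-1, 0.5, 0.5) − 0.02·(-9.5, 4, 2) = (-0.81, 0.42, 0.46)
Step 2: at (-0.81, 0.42, 0.46), ∇φ = (-7.68, 3.39, 1.84) → (-0.81, 0.42, 0.46) − 0.02·(-7.68, 3.39, 1.84) = (-0.6564, 0.3522, 0.4232)
Step 3: at (-0.6564, 0.3522, 0.4232), ∇φ = (-6.2118, 2.8656, 1.6928) → (-0.6564, 0.3522, 0.4232) − 0.02·(-6.2118, 2.8656, 1.6928) = (-0.532164, 0.294888, 0.389344)
Step 4: at (-0.532164, 0.294888, 0.389344), ∇φ = (-5.026752, 2.416716, 1.557376) → (-0.532164, 0.294888, 0.389344) − 0.02·(-5.026752, 2.416716, 1.557376) = (-0.43162896, 0.24655368, 0.35819648)

(-0.43162896, 0.24655368, 0.35819648)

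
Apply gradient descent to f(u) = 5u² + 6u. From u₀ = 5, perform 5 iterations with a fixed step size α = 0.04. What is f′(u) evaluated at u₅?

f′(u) = 10u + 6
u₁ = 5 − 0.04·56 = 2.76
u₂ = 2.76 − 0.04·33.6 = 1.416
u₃ = 1.416 − 0.04·20.16 = 0.6096
u₄ = 0.6096 − 0.04·12.096 = 0.12576
u₅ = 0.12576 − 0.04·7.2576 = -0.164544
f′(u) at (-0.164544) = 4.35456

4.35456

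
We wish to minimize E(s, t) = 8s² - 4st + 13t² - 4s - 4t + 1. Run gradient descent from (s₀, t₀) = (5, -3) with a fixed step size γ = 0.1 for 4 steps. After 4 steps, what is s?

∇E = (16s - 4t - 4, -4s + 26t - 4)
Step 1: at (5, -3), ∇E = (88, -102) → (5, -3) − 0.1·(88, -102) = (-3.8, 7.2)
Step 2: at (-3.8, 7.2), ∇E = (-93.6, 198.4) → (-3.8, 7.2) − 0.1·(-93.6, 198.4) = (5.56, -12.64)
Step 3: at (5.56, -12.64), ∇E = (135.52, -354.88) → (5.56, -12.64) − 0.1·(135.52, -354.88) = (-7.992, 22.848)
Step 4: at (-7.992, 22.848), ∇E = (-223.264, 622.016) → (-7.992, 22.848) − 0.1·(-223.264, 622.016) = (14.3344, -39.3536)
s = 14.3344

14.3344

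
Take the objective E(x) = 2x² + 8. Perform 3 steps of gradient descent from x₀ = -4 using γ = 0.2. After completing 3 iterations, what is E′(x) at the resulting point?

E′(x) = 4x
Step 1: E′(-4) = -16; x₁ = -4 − 0.2·(-16) = -0.8
Step 2: E′(-0.8) = -3.2; x₂ = -0.8 − 0.2·(-3.2) = -0.16
Step 3: E′(-0.16) = -0.64; x₃ = -0.16 − 0.2·(-0.64) = -0.032
E′(x) at (-0.032) = -0.128

-0.128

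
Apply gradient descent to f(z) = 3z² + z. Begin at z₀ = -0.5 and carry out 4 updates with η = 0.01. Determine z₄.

-0.42691632

f′(z) = 6z + 1
z₁ = -0.5 − 0.01·(-2) = -0.48
z₂ = -0.48 − 0.01·(-1.88) = -0.4612
z₃ = -0.4612 − 0.01·(-1.7672) = -0.443528
z₄ = -0.443528 − 0.01·(-1.661168) = -0.42691632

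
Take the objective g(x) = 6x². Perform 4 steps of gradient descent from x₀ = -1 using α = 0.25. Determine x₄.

-16

g′(x) = 12x
Step 1: g′(-1) = -12; x₁ = -1 − 0.25·(-12) = 2
Step 2: g′(2) = 24; x₂ = 2 − 0.25·24 = -4
Step 3: g′(-4) = -48; x₃ = -4 − 0.25·(-48) = 8
Step 4: g′(8) = 96; x₄ = 8 − 0.25·96 = -16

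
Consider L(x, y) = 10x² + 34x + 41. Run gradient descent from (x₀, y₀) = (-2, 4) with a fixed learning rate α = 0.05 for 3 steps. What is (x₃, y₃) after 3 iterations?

∇L = (20x + 34, 0)
Step 1: at (-2, 4), ∇L = (-6, 0) → (-2, 4) − 0.05·(-6, 0) = (-1.7, 4)
Step 2: at (-1.7, 4), ∇L = (0, 0) → (-1.7, 4) − 0.05·(0, 0) = (-1.7, 4)
Step 3: at (-1.7, 4), ∇L = (0, 0) → (-1.7, 4) − 0.05·(0, 0) = (-1.7, 4)

(-1.7, 4)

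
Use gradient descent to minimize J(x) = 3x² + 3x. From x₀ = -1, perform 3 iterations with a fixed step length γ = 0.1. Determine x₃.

-0.532

J′(x) = 6x + 3
Step 1: J′(-1) = -3; x₁ = -1 − 0.1·(-3) = -0.7
Step 2: J′(-0.7) = -1.2; x₂ = -0.7 − 0.1·(-1.2) = -0.58
Step 3: J′(-0.58) = -0.48; x₃ = -0.58 − 0.1·(-0.48) = -0.532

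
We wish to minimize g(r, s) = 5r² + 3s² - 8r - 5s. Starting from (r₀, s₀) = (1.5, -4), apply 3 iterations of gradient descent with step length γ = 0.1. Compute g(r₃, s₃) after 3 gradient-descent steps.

-4.996272

∇g = (10r - 8, 6s - 5)
(r₁, s₁) = (1.5, -4) − 0.1·(7, -29) = (0.8, -1.1)
(r₂, s₂) = (0.8, -1.1) − 0.1·(0, -11.6) = (0.8, 0.06)
(r₃, s₃) = (0.8, 0.06) − 0.1·(0, -4.64) = (0.8, 0.524)
g(0.8, 0.524) = -4.996272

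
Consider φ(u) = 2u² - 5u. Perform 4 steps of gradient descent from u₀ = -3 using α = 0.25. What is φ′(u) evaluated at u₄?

0

φ′(u) = 4u - 5
Step 1: φ′(-3) = -17; u₁ = -3 − 0.25·(-17) = 1.25
Step 2: φ′(1.25) = 0; u₂ = 1.25 − 0.25·0 = 1.25
Step 3: φ′(1.25) = 0; u₃ = 1.25 − 0.25·0 = 1.25
Step 4: φ′(1.25) = 0; u₄ = 1.25 − 0.25·0 = 1.25
φ′(u) at (1.25) = 0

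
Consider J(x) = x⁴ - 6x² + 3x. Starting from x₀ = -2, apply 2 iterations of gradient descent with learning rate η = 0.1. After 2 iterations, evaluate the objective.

J′(x) = 4x³ - 12x + 3
x₁ = -2 − 0.1·(-5) = -1.5
x₂ = -1.5 − 0.1·7.5 = -2.25
J(-2.25) = -11.49609375

-11.49609375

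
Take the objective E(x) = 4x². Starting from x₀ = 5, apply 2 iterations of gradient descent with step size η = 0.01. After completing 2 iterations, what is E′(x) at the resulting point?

33.856

E′(x) = 8x
x₁ = 5 − 0.01·40 = 4.6
x₂ = 4.6 − 0.01·36.8 = 4.232
E′(x) at (4.232) = 33.856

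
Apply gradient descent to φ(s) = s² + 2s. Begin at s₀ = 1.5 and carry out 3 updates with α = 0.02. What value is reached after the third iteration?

1.21184

φ′(s) = 2s + 2
Step 1: φ′(1.5) = 5; s₁ = 1.5 − 0.02·5 = 1.4
Step 2: φ′(1.4) = 4.8; s₂ = 1.4 − 0.02·4.8 = 1.304
Step 3: φ′(1.304) = 4.608; s₃ = 1.304 − 0.02·4.608 = 1.21184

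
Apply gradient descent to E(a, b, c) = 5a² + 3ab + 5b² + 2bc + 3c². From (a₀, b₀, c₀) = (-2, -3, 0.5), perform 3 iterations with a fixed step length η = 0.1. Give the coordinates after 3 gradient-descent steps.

(0.129, 0.001, 0.174)

∇E = (10a + 3b, 3a + 10b + 2c, 2b + 6c)
Step 1: at (-2, -3, 0.5), ∇E = (-29, -35, -3) → (-2, -3, 0.5) − 0.1·(-29, -35, -3) = (0.9, 0.5, 0.8)
Step 2: at (0.9, 0.5, 0.8), ∇E = (10.5, 9.3, 5.8) → (0.9, 0.5, 0.8) − 0.1·(10.5, 9.3, 5.8) = (-0.15, -0.43, 0.22)
Step 3: at (-0.15, -0.43, 0.22), ∇E = (-2.79, -4.31, 0.46) → (-0.15, -0.43, 0.22) − 0.1·(-2.79, -4.31, 0.46) = (0.129, 0.001, 0.174)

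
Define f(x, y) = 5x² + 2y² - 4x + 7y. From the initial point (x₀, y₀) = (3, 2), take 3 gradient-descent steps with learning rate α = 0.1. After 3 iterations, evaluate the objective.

-5.6128

∇f = (10x - 4, 4y + 7)
(x₁, y₁) = (3, 2) − 0.1·(26, 15) = (0.4, 0.5)
(x₂, y₂) = (0.4, 0.5) − 0.1·(0, 9) = (0.4, -0.4)
(x₃, y₃) = (0.4, -0.4) − 0.1·(0, 5.4) = (0.4, -0.94)
f(0.4, -0.94) = -5.6128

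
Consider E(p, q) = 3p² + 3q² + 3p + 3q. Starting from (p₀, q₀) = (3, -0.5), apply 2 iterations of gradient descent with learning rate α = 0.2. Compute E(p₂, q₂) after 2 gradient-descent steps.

∇E = (6p + 3, 6q + 3)
Step 1: at (3, -0.5), ∇E = (21, 0) → (3, -0.5) − 0.2·(21, 0) = (-1.2, -0.5)
Step 2: at (-1.2, -0.5), ∇E = (-4.2, 0) → (-1.2, -0.5) − 0.2·(-4.2, 0) = (-0.36, -0.5)
E(-0.36, -0.5) = -1.4412

-1.4412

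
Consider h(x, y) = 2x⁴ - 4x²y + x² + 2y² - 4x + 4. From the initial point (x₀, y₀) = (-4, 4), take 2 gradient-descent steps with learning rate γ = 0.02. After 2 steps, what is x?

∇h = (8x³ - 8xy + 2x - 4, -4x² + 4y)
(x₁, y₁) = (-4, 4) − 0.02·(-396, -48) = (3.92, 4.96)
(x₂, y₂) = (3.92, 4.96) − 0.02·(330.184704, -41.6256) = (-2.68369408, 5.792512)
x = -2.68369408

-2.68369408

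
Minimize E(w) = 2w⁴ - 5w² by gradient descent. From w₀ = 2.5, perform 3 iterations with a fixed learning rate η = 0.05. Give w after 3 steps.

-2.5

E′(w) = 8w³ - 10w
w₁ = 2.5 − 0.05·100 = -2.5
w₂ = -2.5 − 0.05·(-100) = 2.5
w₃ = 2.5 − 0.05·100 = -2.5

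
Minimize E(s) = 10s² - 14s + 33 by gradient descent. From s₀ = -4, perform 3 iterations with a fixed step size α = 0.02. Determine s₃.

E′(s) = 20s - 14
s₁ = -4 − 0.02·(-94) = -2.12
s₂ = -2.12 − 0.02·(-56.4) = -0.992
s₃ = -0.992 − 0.02·(-33.84) = -0.3152

-0.3152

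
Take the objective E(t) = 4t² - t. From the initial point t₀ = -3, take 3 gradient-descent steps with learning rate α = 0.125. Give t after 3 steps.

E′(t) = 8t - 1
Step 1: E′(-3) = -25; t₁ = -3 − 0.125·(-25) = 0.125
Step 2: E′(0.125) = 0; t₂ = 0.125 − 0.125·0 = 0.125
Step 3: E′(0.125) = 0; t₃ = 0.125 − 0.125·0 = 0.125

0.125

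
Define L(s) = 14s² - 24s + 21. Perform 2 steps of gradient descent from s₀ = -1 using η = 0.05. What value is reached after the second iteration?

L′(s) = 28s - 24
s₁ = -1 − 0.05·(-52) = 1.6
s₂ = 1.6 − 0.05·20.8 = 0.56

0.56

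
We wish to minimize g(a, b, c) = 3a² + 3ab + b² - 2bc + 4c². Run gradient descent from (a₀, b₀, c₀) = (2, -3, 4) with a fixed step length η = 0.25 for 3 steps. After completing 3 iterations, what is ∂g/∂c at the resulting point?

-57.375

∇g = (6a + 3b, 3a + 2b - 2c, -2b + 8c)
(a₁, b₁, c₁) = (2, -3, 4) − 0.25·(3, -8, 38) = (1.25, -1, -5.5)
(a₂, b₂, c₂) = (1.25, -1, -5.5) − 0.25·(4.5, 12.75, -42) = (0.125, -4.1875, 5)
(a₃, b₃, c₃) = (0.125, -4.1875, 5) − 0.25·(-11.8125, -18, 48.375) = (3.078125, 0.3125, -7.09375)
∂g/∂c at (3.078125, 0.3125, -7.09375) = -57.375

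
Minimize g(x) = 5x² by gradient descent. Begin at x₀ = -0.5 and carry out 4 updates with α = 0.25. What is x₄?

g′(x) = 10x
Step 1: g′(-0.5) = -5; x₁ = -0.5 − 0.25·(-5) = 0.75
Step 2: g′(0.75) = 7.5; x₂ = 0.75 − 0.25·7.5 = -1.125
Step 3: g′(-1.125) = -11.25; x₃ = -1.125 − 0.25·(-11.25) = 1.6875
Step 4: g′(1.6875) = 16.875; x₄ = 1.6875 − 0.25·16.875 = -2.53125

-2.53125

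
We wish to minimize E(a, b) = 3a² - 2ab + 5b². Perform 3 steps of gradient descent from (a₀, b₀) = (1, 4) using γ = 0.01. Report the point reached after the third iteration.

∇E = (6a - 2b, -2a + 10b)
(a₁, b₁) = (1, 4) − 0.01·(-2, 38) = (1.02, 3.62)
(a₂, b₂) = (1.02, 3.62) − 0.01·(-1.12, 34.16) = (1.0312, 3.2784)
(a₃, b₃) = (1.0312, 3.2784) − 0.01·(-0.3696, 30.7216) = (1.034896, 2.971184)

(1.034896, 2.971184)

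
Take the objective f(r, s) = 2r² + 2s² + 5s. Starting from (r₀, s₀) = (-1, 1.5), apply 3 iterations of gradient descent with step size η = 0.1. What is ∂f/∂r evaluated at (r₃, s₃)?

-0.864

∇f = (4r, 4s + 5)
Step 1: at (-1, 1.5), ∇f = (-4, 11) → (-1, 1.5) − 0.1·(-4, 11) = (-0.6, 0.4)
Step 2: at (-0.6, 0.4), ∇f = (-2.4, 6.6) → (-0.6, 0.4) − 0.1·(-2.4, 6.6) = (-0.36, -0.26)
Step 3: at (-0.36, -0.26), ∇f = (-1.44, 3.96) → (-0.36, -0.26) − 0.1·(-1.44, 3.96) = (-0.216, -0.656)
∂f/∂r at (-0.216, -0.656) = -0.864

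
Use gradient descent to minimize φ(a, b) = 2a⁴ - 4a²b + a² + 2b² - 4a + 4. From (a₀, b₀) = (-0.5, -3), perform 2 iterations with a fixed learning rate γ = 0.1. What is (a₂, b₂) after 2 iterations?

(-2.0856, -0.344)

∇φ = (8a³ - 8ab + 2a - 4, -4a² + 4b)
(a₁, b₁) = (-0.5, -3) − 0.1·(-18, -13) = (1.3, -1.7)
(a₂, b₂) = (1.3, -1.7) − 0.1·(33.856, -13.56) = (-2.0856, -0.344)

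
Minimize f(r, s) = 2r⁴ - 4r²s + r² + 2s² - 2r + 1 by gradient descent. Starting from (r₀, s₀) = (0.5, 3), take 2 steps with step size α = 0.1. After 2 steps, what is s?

2.296

∇f = (8r³ - 8rs + 2r - 2, -4r² + 4s)
Step 1: at (0.5, 3), ∇f = (-12, 11) → (0.5, 3) − 0.1·(-12, 11) = (1.7, 1.9)
Step 2: at (1.7, 1.9), ∇f = (14.864, -3.96) → (1.7, 1.9) − 0.1·(14.864, -3.96) = (0.2136, 2.296)
s = 2.296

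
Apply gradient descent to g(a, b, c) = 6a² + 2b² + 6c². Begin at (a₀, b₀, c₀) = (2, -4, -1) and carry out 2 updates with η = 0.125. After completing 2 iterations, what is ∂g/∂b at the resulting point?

∇g = (12a, 4b, 12c)
Step 1: at (2, -4, -1), ∇g = (24, -16, -12) → (2, -4, -1) − 0.125·(24, -16, -12) = (-1, -2, 0.5)
Step 2: at (-1, -2, 0.5), ∇g = (-12, -8, 6) → (-1, -2, 0.5) − 0.125·(-12, -8, 6) = (0.5, -1, -0.25)
∂g/∂b at (0.5, -1, -0.25) = -4

-4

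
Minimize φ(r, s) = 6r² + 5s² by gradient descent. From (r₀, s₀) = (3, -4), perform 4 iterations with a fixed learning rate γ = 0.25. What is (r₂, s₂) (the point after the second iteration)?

∇φ = (12r, 10s)
(r₁, s₁) = (3, -4) − 0.25·(36, -40) = (-6, 6)
(r₂, s₂) = (-6, 6) − 0.25·(-72, 60) = (12, -9)

(12, -9)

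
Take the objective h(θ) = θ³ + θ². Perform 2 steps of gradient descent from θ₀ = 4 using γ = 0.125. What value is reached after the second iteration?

h′(θ) = 3θ² + 2θ
Step 1: h′(4) = 56; θ₁ = 4 − 0.125·56 = -3
Step 2: h′(-3) = 21; θ₂ = -3 − 0.125·21 = -5.625

-5.625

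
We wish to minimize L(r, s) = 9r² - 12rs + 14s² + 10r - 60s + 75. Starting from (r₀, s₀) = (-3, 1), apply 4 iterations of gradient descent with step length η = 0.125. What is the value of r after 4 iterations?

-78.3125

∇L = (18r - 12s + 10, -12r + 28s - 60)
(r₁, s₁) = (-3, 1) − 0.125·(-56, 4) = (4, 0.5)
(r₂, s₂) = (4, 0.5) − 0.125·(76, -94) = (-5.5, 12.25)
(r₃, s₃) = (-5.5, 12.25) − 0.125·(-236, 349) = (24, -31.375)
(r₄, s₄) = (24, -31.375) − 0.125·(818.5, -1226.5) = (-78.3125, 121.9375)
r = -78.3125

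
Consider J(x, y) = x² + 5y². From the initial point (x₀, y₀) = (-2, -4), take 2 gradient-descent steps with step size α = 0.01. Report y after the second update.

∇J = (2x, 10y)
(x₁, y₁) = (-2, -4) − 0.01·(-4, -40) = (-1.96, -3.6)
(x₂, y₂) = (-1.96, -3.6) − 0.01·(-3.92, -36) = (-1.9208, -3.24)
y = -3.24

-3.24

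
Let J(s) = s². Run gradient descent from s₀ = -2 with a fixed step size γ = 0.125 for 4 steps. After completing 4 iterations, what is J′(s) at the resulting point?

-1.265625

J′(s) = 2s
Step 1: J′(-2) = -4; s₁ = -2 − 0.125·(-4) = -1.5
Step 2: J′(-1.5) = -3; s₂ = -1.5 − 0.125·(-3) = -1.125
Step 3: J′(-1.125) = -2.25; s₃ = -1.125 − 0.125·(-2.25) = -0.84375
Step 4: J′(-0.84375) = -1.6875; s₄ = -0.84375 − 0.125·(-1.6875) = -0.6328125
J′(s) at (-0.6328125) = -1.265625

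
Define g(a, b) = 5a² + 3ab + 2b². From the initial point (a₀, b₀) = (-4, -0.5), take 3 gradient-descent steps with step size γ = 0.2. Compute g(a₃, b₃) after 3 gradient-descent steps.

∇g = (10a + 3b, 3a + 4b)
Step 1: at (-4, -0.5), ∇g = (-41.5, -14) → (-4, -0.5) − 0.2·(-41.5, -14) = (4.3, 2.3)
Step 2: at (4.3, 2.3), ∇g = (49.9, 22.1) → (4.3, 2.3) − 0.2·(49.9, 22.1) = (-5.68, -2.12)
Step 3: at (-5.68, -2.12), ∇g = (-63.16, -25.52) → (-5.68, -2.12) − 0.2·(-63.16, -25.52) = (6.952, 2.984)
g(6.952, 2.984) = 321.694336

321.694336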